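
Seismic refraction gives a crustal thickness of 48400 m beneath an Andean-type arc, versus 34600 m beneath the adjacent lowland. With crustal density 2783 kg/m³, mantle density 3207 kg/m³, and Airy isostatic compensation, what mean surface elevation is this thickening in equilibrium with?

1820 m

Excess crust Δ = 48400 m − 34600 m = 13800 m, split between elevation h and root r with h + r = Δ.
Airy balance ρ_c h = (ρ_m − ρ_c) r gives r = h ρ_c/(ρ_m − ρ_c), so h (1 + ρ_c/(ρ_m − ρ_c)) = Δ, i.e. h = Δ (ρ_m − ρ_c)/ρ_m.
h = 13800 m × 424/3207 = 1820 m.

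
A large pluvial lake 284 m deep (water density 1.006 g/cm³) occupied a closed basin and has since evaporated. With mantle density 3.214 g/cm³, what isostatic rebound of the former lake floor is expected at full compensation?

u = d ρ_w/ρ_m = 284 m × 1.006/3.214 = 88.9 m.

88.9 m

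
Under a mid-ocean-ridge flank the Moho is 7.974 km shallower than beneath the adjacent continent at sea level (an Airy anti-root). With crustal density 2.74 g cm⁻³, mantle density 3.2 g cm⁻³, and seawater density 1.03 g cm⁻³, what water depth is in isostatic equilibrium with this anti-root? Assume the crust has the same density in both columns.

2.15 km

Replacing a thickness d of crust by seawater at the top must be balanced by replacing crust with mantle at the base: d (ρ_c − ρ_w) = a (ρ_m − ρ_c).
d = a (ρ_m − ρ_c)/(ρ_c − ρ_w) = 7.974 km × 0.46/1.71 = 2.15 km.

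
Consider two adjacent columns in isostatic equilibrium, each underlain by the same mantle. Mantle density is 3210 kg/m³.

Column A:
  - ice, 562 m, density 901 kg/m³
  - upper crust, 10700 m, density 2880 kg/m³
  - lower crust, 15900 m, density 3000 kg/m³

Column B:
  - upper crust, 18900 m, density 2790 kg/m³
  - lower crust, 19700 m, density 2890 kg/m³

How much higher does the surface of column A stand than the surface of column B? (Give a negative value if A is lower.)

−1890 m

For any compensation level in the mantle, the mantle terms cancel and isostasy reduces to e = (Σt_A − Σt_B) − (Σ(ρt)_A − Σ(ρt)_B) / ρ_m.
Σt_A = 27162 m; Σt_B = 38600 m; Σ(ρt)_A = 79022362; Σ(ρt)_B = 109664000 (in m·kg/m³).
e = (27162 − 38600) − (79022362 − 109664000) / 3210 = −1890 m.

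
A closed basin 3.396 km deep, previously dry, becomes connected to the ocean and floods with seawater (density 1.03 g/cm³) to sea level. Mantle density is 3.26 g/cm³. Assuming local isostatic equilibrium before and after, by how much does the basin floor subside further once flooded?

1.57 km

After flooding the water column is d + s deep. Its weight must equal the weight of mantle displaced by the extra subsidence s: (d + s) ρ_w = s ρ_m.
s = d ρ_w / (ρ_m − ρ_w) = 3.396 km × 1.03/(3.26 − 1.03) = 1.57 km.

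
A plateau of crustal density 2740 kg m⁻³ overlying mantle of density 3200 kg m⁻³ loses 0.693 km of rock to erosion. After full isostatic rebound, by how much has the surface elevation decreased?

0.0996 km

Rebound u = e ρ_c/ρ_m = 0.693 km × 2740/3200 = 0.5934 km.
Net surface drop = e − u = 0.693 km − 0.5934 km = e (ρ_m − ρ_c)/ρ_m = 0.0996 km.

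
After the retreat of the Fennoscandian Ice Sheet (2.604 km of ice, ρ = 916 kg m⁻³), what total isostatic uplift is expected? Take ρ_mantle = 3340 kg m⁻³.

0.714 km

Removing the load lets mantle flow back in; uplift u satisfies ρ_ice t = ρ_m u.
u = t ρ_ice/ρ_m = 2.604 km × 916/3340 = 0.714 km.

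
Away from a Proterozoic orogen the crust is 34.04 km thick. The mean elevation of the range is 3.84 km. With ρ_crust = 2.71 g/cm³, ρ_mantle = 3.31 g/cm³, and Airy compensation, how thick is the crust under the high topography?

55.2 km

Root depth r = h ρ_c / (ρ_m − ρ_c) = 3.84 km × 2.71 / 0.6 = 17.34 km.
Total thickness = T + h + r = 34.04 km + 3.84 km + 17.34 km = 55.2 km.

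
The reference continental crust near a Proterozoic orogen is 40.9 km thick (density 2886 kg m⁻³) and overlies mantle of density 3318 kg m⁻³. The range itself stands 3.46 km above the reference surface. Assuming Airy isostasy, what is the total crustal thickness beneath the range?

Root depth r = h ρ_c / (ρ_m − ρ_c) = 3.46 km × 2886 / 432 = 23.11 km.
Total thickness = T + h + r = 40.9 km + 3.46 km + 23.11 km = 67.5 km.

67.5 km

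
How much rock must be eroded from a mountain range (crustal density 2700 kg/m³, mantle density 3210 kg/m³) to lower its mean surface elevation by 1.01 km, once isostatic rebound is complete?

Net drop Δ = e − u = e − e ρ_c/ρ_m = e (ρ_m − ρ_c)/ρ_m.
e = Δ ρ_m/(ρ_m − ρ_c) = 1.01 km × 3210/510 = 6.36 km.

6.36 km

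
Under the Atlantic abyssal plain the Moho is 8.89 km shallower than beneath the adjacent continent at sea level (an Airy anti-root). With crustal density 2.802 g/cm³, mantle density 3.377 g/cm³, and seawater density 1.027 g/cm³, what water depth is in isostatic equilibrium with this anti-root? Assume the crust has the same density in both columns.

Replacing a thickness d of crust by seawater at the top must be balanced by replacing crust with mantle at the base: d (ρ_c − ρ_w) = a (ρ_m − ρ_c).
d = a (ρ_m − ρ_c)/(ρ_c − ρ_w) = 8.89 km × 0.575/1.775 = 2.88 km.

2.88 km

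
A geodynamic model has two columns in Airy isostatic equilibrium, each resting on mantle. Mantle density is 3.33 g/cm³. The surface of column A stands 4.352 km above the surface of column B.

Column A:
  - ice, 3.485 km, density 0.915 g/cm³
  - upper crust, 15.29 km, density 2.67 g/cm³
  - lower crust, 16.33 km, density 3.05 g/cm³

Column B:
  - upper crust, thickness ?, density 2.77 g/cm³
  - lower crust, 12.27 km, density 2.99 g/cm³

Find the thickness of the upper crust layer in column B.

7.89 km

Take the compensation level at the base of the deeper column (depth z_c below the surface of column A) and equate Σ ρ_i t_i down to z_c; mantle fills any gap and the z_c terms cancel.
Column A: 3.485×0.915 + 15.29×2.67 + 16.33×3.05 + (z_c − 35.105)×3.33
Column B: 4.352×0 + x×2.77 + 12.27×2.99 + (z_c − 4.352 − 12.27 − x)×3.33
The z_c×3.33 term appears on both sides and cancels. Collect the known terms of each column as K = Σ(ρt)_known − 3.33 × (depth of known layers): K_A = 93.819575 − 3.33×35.105 = −23.080075; K_B = 36.6873 − 3.33×(4.352 + 12.27) = −18.66396.
Balance: K_A = K_B − x×(3.33 − 2.77), so x = (K_B − K_A)/(3.33 − 2.77) = 4.41611/0.56 = 7.89 km.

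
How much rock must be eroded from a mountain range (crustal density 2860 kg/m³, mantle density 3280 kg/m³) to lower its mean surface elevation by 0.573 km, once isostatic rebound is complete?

4.47 km

Net drop Δ = e − u = e − e ρ_c/ρ_m = e (ρ_m − ρ_c)/ρ_m.
e = Δ ρ_m/(ρ_m − ρ_c) = 0.573 km × 3280/420 = 4.47 km.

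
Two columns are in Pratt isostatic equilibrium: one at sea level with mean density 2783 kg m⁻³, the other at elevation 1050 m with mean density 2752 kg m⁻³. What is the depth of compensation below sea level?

93200 m

ρ_ref D = ρ (D + h) → D (ρ_ref − ρ) = ρ h.
D = ρ h/(ρ_ref − ρ) = 2752 × 1050 m/(2783 − 2752) = 93200 m.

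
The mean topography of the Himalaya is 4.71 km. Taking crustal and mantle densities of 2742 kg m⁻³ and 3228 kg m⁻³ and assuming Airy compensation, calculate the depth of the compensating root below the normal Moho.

In Airy isostatic equilibrium: the weight of the topography is balanced by the buoyancy of the root, ρ_c h = (ρ_m − ρ_c) r.
r = h · ρ_c / (ρ_m − ρ_c) = 4.71 km × 2742 / (3228 − 2742) = 26.6 km.

26.6 km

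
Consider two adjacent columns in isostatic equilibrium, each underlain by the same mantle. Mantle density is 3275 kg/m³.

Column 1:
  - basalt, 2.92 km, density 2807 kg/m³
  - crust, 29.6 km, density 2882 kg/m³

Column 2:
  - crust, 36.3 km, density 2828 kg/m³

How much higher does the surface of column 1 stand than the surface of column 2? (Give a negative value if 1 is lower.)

For any compensation level in the mantle, the mantle terms cancel and isostasy reduces to e = (Σt_1 − Σt_2) − (Σ(ρt)_1 − Σ(ρt)_2) / ρ_m.
Σt_1 = 32.52 km; Σt_2 = 36.3 km; Σ(ρt)_1 = 93503.64; Σ(ρt)_2 = 102656.4 (in km·kg/m³).
e = (32.52 − 36.3) − (93503.64 − 102656.4) / 3275 = −0.985 km.

−0.985 km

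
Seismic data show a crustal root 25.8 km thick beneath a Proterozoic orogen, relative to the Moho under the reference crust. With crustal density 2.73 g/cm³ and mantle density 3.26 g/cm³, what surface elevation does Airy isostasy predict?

5.01 km

By Archimedes' principle applied to the lithosphere: ρ_c h = (ρ_m − ρ_c) r.
h = r (ρ_m − ρ_c) / ρ_c = 25.8 km × (3.26 − 2.73) / 2.73 = 5.01 km.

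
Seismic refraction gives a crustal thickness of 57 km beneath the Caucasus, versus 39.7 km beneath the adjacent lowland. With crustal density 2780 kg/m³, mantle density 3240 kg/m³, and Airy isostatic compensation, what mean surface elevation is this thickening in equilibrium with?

Excess crust Δ = 57 km − 39.7 km = 17.3 km, split between elevation h and root r with h + r = Δ.
Airy balance ρ_c h = (ρ_m − ρ_c) r gives r = h ρ_c/(ρ_m − ρ_c), so h (1 + ρ_c/(ρ_m − ρ_c)) = Δ, i.e. h = Δ (ρ_m − ρ_c)/ρ_m.
h = 17.3 km × 460/3240 = 2.46 km.

2.46 km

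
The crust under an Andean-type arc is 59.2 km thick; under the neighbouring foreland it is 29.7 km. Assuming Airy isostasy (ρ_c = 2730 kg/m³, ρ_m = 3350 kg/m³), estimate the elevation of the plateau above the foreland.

Excess crust Δ = 59.2 km − 29.7 km = 29.5 km, split between elevation h and root r with h + r = Δ.
Airy balance ρ_c h = (ρ_m − ρ_c) r gives r = h ρ_c/(ρ_m − ρ_c), so h (1 + ρ_c/(ρ_m − ρ_c)) = Δ, i.e. h = Δ (ρ_m − ρ_c)/ρ_m.
h = 29.5 km × 620/3350 = 5.46 km.

5.46 km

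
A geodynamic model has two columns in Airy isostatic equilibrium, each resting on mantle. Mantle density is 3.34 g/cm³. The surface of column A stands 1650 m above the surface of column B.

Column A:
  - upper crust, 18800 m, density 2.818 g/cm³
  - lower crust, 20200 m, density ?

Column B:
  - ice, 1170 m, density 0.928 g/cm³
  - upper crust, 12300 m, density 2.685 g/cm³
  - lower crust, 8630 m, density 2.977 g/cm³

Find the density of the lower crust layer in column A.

Take the compensation level at the base of the deeper column (depth z_c below the surface of column A) and equate Σ ρ_i t_i down to z_c; mantle fills any gap and the z_c terms cancel.
Column A: 18800×2.818 + 20200×ρ + (z_c − 39000)×3.34
Column B: 1650×0 + 1170×0.928 + 12300×2.685 + 8630×2.977 + (z_c − 1650 − 22100)×3.34
The z_c×3.34 term appears on both sides and cancels. Collect the known terms of each column as K = Σ(ρt)_known − 3.34 × (depth of known layers): K_A = 52978.4 − 3.34×39000 = −77281.6; K_B = 59802.77 − 3.34×(1650 + 22100) = −19522.23.
Balance: K_A + 20200×ρ = K_B, so ρ = (K_B − K_A)/20200 = 57759.4/20200 = 2.86 g/cm³.

2.86 g/cm³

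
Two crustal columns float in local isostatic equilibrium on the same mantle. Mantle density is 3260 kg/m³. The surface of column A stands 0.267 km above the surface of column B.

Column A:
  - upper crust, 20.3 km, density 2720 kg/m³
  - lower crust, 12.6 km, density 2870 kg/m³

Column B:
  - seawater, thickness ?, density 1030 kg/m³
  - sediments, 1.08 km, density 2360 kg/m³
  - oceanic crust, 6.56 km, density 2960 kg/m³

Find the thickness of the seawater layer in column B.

Take the compensation level at the base of the deeper column (depth z_c below the surface of column A) and equate Σ ρ_i t_i down to z_c; mantle fills any gap and the z_c terms cancel.
Column A: 20.3×2720 + 12.6×2870 + (z_c − 32.9)×3260
Column B: 0.267×0 + x×1030 + 1.08×2360 + 6.56×2960 + (z_c − 0.267 − 7.64 − x)×3260
The z_c×3260 term appears on both sides and cancels. Collect the known terms of each column as K = Σ(ρt)_known − 3260 × (depth of known layers): K_A = 91378 − 3260×32.9 = −15876; K_B = 21966.4 − 3260×(0.267 + 7.64) = −3810.42.
Balance: K_A = K_B − x×(3260 − 1030), so x = (K_B − K_A)/(3260 − 1030) = 12065.6/2230 = 5.41 km.

5.41 km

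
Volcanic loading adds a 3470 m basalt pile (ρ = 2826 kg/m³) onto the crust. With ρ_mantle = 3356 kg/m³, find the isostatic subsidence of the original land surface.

2920 m

Subaerial loading: s = t ρ_load / ρ_m.
s = 3470 m × 2826/3356 = 2920 m.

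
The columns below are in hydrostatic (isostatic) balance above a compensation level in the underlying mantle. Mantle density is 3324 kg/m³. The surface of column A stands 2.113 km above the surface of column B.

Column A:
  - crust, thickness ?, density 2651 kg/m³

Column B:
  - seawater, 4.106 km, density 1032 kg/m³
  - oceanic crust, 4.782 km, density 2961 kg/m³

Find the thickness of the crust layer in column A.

27 km

Take the compensation level at the base of the deeper column (depth z_c below the surface of column A) and equate Σ ρ_i t_i down to z_c; mantle fills any gap and the z_c terms cancel.
Column A: x×2651 + (z_c − 0 − x)×3324
Column B: 2.113×0 + 4.106×1032 + 4.782×2961 + (z_c − 2.113 − 8.888)×3324
The z_c×3324 term appears on both sides and cancels. Collect the known terms of each column as K = Σ(ρt)_known − 3324 × (depth of known layers): K_A = 0 − 3324×0 = 0; K_B = 18396.894 − 3324×(2.113 + 8.888) = −18170.43.
Balance: K_A − x×(3324 − 2651) = K_B, so x = (K_A − K_B)/(3324 − 2651) = 18170.4/673 = 27 km.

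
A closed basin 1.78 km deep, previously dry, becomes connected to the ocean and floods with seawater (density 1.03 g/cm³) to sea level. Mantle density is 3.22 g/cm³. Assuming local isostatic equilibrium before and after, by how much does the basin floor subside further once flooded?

0.837 km

After flooding the water column is d + s deep. Its weight must equal the weight of mantle displaced by the extra subsidence s: (d + s) ρ_w = s ρ_m.
s = d ρ_w / (ρ_m − ρ_w) = 1.78 km × 1.03/(3.22 − 1.03) = 0.837 km.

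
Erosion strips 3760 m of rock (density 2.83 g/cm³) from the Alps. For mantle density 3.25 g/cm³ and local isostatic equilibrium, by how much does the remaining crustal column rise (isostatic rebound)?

Unloading: uplift u = e ρ_c/ρ_m = 3760 m × 2.83/3.25 = 3270 m.

3270 m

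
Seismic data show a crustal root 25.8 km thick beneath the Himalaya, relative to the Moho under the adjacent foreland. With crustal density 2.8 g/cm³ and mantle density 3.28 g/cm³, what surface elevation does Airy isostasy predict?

For local isostatic compensation: ρ_c h = (ρ_m − ρ_c) r.
h = r (ρ_m − ρ_c) / ρ_c = 25.8 km × (3.28 − 2.8) / 2.8 = 4.42 km.

4.42 km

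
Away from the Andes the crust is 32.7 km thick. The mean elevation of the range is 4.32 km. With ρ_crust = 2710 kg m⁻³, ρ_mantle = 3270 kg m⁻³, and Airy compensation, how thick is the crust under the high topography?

57.9 km

Root depth r = h ρ_c / (ρ_m − ρ_c) = 4.32 km × 2710 / 560 = 20.91 km.
Total thickness = T + h + r = 32.7 km + 4.32 km + 20.91 km = 57.9 km.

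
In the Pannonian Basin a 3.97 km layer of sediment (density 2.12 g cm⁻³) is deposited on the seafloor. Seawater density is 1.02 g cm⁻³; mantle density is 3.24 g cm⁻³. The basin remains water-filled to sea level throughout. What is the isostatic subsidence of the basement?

1.97 km

Submarine loading: the sediment displaces seawater, and the subsidence is in turn flooded, so s (ρ_m − ρ_w) = t (ρ_sed − ρ_w).
s = 3.97 km × (2.12 − 1.02) / (3.24 − 1.02) = 1.97 km.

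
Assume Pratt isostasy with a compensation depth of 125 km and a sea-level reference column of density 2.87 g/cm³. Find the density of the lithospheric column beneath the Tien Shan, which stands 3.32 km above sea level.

Pratt balance: ρ_ref D = ρ (D + h).
ρ = ρ_ref D/(D + h) = 2.87 × 125 km/(125 km + 3.32 km) = 2.8 g/cm³.

2.8 g/cm³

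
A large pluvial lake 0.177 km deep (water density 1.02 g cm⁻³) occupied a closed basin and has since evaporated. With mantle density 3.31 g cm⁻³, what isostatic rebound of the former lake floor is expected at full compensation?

u = d ρ_w/ρ_m = 0.177 km × 1.02/3.31 = 0.0545 km.

0.0545 km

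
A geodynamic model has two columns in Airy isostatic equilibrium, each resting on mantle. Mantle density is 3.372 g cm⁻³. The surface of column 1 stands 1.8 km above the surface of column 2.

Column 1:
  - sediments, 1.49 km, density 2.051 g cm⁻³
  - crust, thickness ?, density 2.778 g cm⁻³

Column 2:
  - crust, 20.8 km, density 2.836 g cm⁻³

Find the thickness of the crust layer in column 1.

Take the compensation level at the base of the deeper column (depth z_c below the surface of column 1) and equate Σ ρ_i t_i down to z_c; mantle fills any gap and the z_c terms cancel.
Column 1: 1.49×2.051 + x×2.778 + (z_c − 1.49 − x)×3.372
Column 2: 1.8×0 + 20.8×2.836 + (z_c − 1.8 − 20.8)×3.372
The z_c×3.372 term appears on both sides and cancels. Collect the known terms of each column as K = Σ(ρt)_known − 3.372 × (depth of known layers): K_1 = 3.05599 − 3.372×1.49 = −1.96829; K_2 = 58.9888 − 3.372×(1.8 + 20.8) = −17.2184.
Balance: K_1 − x×(3.372 − 2.778) = K_2, so x = (K_1 − K_2)/(3.372 − 2.778) = 15.2501/0.594 = 25.7 km.

25.7 km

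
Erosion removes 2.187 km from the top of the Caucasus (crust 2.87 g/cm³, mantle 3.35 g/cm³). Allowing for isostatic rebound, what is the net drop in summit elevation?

0.313 km

Rebound u = e ρ_c/ρ_m = 2.187 km × 2.87/3.35 = 1.874 km.
Net surface drop = e − u = 2.187 km − 1.874 km = e (ρ_m − ρ_c)/ρ_m = 0.313 km.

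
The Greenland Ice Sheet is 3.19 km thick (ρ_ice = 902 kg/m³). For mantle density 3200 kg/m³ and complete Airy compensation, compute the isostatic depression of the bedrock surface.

In Airy isostatic equilibrium: the ice load ρ_ice t is balanced by mantle displaced below, ρ_m s.
s = t ρ_ice / ρ_m = 3.19 km × 902/3200 = 0.899 km.

0.899 km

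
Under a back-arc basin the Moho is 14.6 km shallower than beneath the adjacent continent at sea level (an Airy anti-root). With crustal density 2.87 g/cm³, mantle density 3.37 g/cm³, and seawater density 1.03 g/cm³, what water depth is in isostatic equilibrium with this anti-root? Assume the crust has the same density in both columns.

Replacing a thickness d of crust by seawater at the top must be balanced by replacing crust with mantle at the base: d (ρ_c − ρ_w) = a (ρ_m − ρ_c).
d = a (ρ_m − ρ_c)/(ρ_c − ρ_w) = 14.6 km × 0.5/1.84 = 3.97 km.

3.97 km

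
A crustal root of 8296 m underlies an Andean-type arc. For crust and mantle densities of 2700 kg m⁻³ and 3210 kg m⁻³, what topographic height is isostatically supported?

1570 m

By Archimedes' principle applied to the lithosphere: ρ_c h = (ρ_m − ρ_c) r.
h = r (ρ_m − ρ_c) / ρ_c = 8296 m × (3210 − 2700) / 2700 = 1570 m.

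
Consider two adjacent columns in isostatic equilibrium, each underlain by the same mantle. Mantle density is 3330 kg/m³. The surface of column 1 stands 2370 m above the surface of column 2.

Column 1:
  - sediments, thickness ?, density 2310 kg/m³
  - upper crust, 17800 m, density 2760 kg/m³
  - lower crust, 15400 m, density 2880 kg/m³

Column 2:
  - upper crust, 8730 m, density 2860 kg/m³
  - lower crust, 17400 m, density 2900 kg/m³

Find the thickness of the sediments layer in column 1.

Take the compensation level at the base of the deeper column (depth z_c below the surface of column 1) and equate Σ ρ_i t_i down to z_c; mantle fills any gap and the z_c terms cancel.
Column 1: x×2310 + 17800×2760 + 15400×2880 + (z_c − 33200 − x)×3330
Column 2: 2370×0 + 8730×2860 + 17400×2900 + (z_c − 2370 − 26130)×3330
The z_c×3330 term appears on both sides and cancels. Collect the known terms of each column as K = Σ(ρt)_known − 3330 × (depth of known layers): K_1 = 93480000 − 3330×33200 = −17076000; K_2 = 75427800 − 3330×(2370 + 26130) = −19477200.
Balance: K_1 − x×(3330 − 2310) = K_2, so x = (K_1 − K_2)/(3330 − 2310) = 2401200/1020 = 2350 m.

2350 m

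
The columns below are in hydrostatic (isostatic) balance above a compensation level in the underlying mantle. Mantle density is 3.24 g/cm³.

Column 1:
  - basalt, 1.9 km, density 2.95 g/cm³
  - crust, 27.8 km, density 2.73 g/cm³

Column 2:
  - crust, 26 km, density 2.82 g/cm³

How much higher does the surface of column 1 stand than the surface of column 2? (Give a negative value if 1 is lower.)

1.18 km

For any compensation level in the mantle, the mantle terms cancel and isostasy reduces to e = (Σt_1 − Σt_2) − (Σ(ρt)_1 − Σ(ρt)_2) / ρ_m.
Σt_1 = 29.7 km; Σt_2 = 26 km; Σ(ρt)_1 = 81.499; Σ(ρt)_2 = 73.32 (in km·g/cm³).
e = (29.7 − 26) − (81.499 − 73.32) / 3.24 = 1.18 km.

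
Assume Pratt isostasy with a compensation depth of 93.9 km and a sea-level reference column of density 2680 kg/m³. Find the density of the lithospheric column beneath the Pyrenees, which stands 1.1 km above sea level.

Pratt balance: ρ_ref D = ρ (D + h).
ρ = ρ_ref D/(D + h) = 2680 × 93.9 km/(93.9 km + 1.1 km) = 2650 kg/m³.

2650 kg/m³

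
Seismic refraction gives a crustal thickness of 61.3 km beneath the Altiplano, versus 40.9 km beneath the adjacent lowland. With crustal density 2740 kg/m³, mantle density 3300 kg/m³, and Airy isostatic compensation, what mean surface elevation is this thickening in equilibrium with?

3.46 km

Excess crust Δ = 61.3 km − 40.9 km = 20.4 km, split between elevation h and root r with h + r = Δ.
Airy balance ρ_c h = (ρ_m − ρ_c) r gives r = h ρ_c/(ρ_m − ρ_c), so h (1 + ρ_c/(ρ_m − ρ_c)) = Δ, i.e. h = Δ (ρ_m − ρ_c)/ρ_m.
h = 20.4 km × 560/3300 = 3.46 km.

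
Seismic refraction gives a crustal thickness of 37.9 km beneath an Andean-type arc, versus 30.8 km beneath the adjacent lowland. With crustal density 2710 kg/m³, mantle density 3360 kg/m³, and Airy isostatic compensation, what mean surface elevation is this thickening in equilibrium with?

1.37 km

Excess crust Δ = 37.9 km − 30.8 km = 7.1 km, split between elevation h and root r with h + r = Δ.
Airy balance ρ_c h = (ρ_m − ρ_c) r gives r = h ρ_c/(ρ_m − ρ_c), so h (1 + ρ_c/(ρ_m − ρ_c)) = Δ, i.e. h = Δ (ρ_m − ρ_c)/ρ_m.
h = 7.1 km × 650/3360 = 1.37 km.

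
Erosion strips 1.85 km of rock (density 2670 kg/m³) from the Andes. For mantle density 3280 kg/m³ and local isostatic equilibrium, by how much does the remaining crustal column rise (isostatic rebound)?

1.51 km

Unloading: uplift u = e ρ_c/ρ_m = 1.85 km × 2670/3280 = 1.51 km.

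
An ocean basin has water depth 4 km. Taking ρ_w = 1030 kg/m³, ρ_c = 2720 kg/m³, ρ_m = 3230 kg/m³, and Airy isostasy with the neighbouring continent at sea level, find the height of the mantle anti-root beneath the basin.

Balancing pressure at the compensation depth: replacing crust with seawater at the top is compensated by replacing crust with mantle at the base: d (ρ_c − ρ_w) = a (ρ_m − ρ_c).
a = d (ρ_c − ρ_w)/(ρ_m − ρ_c) = 4 km × 1690/510 = 13.3 km.

13.3 km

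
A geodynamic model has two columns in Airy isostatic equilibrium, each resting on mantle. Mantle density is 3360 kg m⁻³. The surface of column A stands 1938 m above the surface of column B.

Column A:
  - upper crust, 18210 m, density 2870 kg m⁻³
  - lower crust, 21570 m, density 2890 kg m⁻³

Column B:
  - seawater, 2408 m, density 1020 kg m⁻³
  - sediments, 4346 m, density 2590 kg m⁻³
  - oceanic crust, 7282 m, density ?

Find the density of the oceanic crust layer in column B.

2870 kg m⁻³

Take the compensation level at the base of the deeper column (depth z_c below the surface of column A) and equate Σ ρ_i t_i down to z_c; mantle fills any gap and the z_c terms cancel.
Column A: 18210×2870 + 21570×2890 + (z_c − 39780)×3360
Column B: 1938×0 + 2408×1020 + 4346×2590 + 7282×ρ + (z_c − 1938 − 14036)×3360
The z_c×3360 term appears on both sides and cancels. Collect the known terms of each column as K = Σ(ρt)_known − 3360 × (depth of known layers): K_A = 114600000 − 3360×39780 = −19060800; K_B = 13712300 − 3360×(1938 + 14036) = −39960340.
Balance: K_A = K_B + 7282×ρ, so ρ = (K_A − K_B)/7282 = 20899500/7282 = 2870 kg m⁻³.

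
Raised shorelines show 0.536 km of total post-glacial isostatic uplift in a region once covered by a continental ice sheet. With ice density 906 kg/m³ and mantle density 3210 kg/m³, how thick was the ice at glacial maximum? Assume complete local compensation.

u = t ρ_ice/ρ_m → t = u ρ_m/ρ_ice = 0.536 km × 3210/906 = 1.9 km.

1.9 km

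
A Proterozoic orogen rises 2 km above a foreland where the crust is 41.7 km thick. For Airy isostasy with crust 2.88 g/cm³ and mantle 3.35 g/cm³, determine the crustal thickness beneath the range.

Root depth r = h ρ_c / (ρ_m − ρ_c) = 2 km × 2.88 / 0.47 = 12.26 km.
Total thickness = T + h + r = 41.7 km + 2 km + 12.26 km = 56 km.

56 km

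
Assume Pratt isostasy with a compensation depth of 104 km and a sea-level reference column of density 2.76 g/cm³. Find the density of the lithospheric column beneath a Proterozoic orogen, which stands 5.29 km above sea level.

Pratt balance: ρ_ref D = ρ (D + h).
ρ = ρ_ref D/(D + h) = 2.76 × 104 km/(104 km + 5.29 km) = 2.63 g/cm³.

2.63 g/cm³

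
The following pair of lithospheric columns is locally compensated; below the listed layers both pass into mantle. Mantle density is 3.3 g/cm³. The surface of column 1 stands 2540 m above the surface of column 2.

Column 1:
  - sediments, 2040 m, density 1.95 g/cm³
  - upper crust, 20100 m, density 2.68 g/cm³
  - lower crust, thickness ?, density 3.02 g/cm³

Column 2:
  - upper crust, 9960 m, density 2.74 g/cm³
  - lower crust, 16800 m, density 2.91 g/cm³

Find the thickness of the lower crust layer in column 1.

18900 m

Take the compensation level at the base of the deeper column (depth z_c below the surface of column 1) and equate Σ ρ_i t_i down to z_c; mantle fills any gap and the z_c terms cancel.
Column 1: 2040×1.95 + 20100×2.68 + x×3.02 + (z_c − 22140 − x)×3.3
Column 2: 2540×0 + 9960×2.74 + 16800×2.91 + (z_c − 2540 − 26760)×3.3
The z_c×3.3 term appears on both sides and cancels. Collect the known terms of each column as K = Σ(ρt)_known − 3.3 × (depth of known layers): K_1 = 57846 − 3.3×22140 = −15216; K_2 = 76178.4 − 3.3×(2540 + 26760) = −20511.6.
Balance: K_1 − x×(3.3 − 3.02) = K_2, so x = (K_1 − K_2)/(3.3 − 3.02) = 5295.6/0.28 = 18900 m.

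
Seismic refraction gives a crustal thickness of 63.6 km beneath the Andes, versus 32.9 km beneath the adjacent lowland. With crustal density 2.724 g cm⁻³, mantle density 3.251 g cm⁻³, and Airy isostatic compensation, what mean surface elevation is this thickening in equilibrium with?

Excess crust Δ = 63.6 km − 32.9 km = 30.7 km, split between elevation h and root r with h + r = Δ.
Airy balance ρ_c h = (ρ_m − ρ_c) r gives r = h ρ_c/(ρ_m − ρ_c), so h (1 + ρ_c/(ρ_m − ρ_c)) = Δ, i.e. h = Δ (ρ_m − ρ_c)/ρ_m.
h = 30.7 km × 0.527/3.251 = 4.98 km.

4.98 km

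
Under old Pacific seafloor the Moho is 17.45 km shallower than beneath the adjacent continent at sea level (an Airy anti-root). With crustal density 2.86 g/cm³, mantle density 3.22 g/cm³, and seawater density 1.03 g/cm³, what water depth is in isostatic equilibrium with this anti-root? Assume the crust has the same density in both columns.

3.43 km

Replacing a thickness d of crust by seawater at the top must be balanced by replacing crust with mantle at the base: d (ρ_c − ρ_w) = a (ρ_m − ρ_c).
d = a (ρ_m − ρ_c)/(ρ_c − ρ_w) = 17.45 km × 0.36/1.83 = 3.43 km.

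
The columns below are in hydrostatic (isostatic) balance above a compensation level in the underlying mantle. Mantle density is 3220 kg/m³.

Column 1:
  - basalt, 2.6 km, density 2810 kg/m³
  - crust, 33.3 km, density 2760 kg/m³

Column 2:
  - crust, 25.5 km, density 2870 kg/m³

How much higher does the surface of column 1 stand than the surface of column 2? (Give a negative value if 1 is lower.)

For any compensation level in the mantle, the mantle terms cancel and isostasy reduces to e = (Σt_1 − Σt_2) − (Σ(ρt)_1 − Σ(ρt)_2) / ρ_m.
Σt_1 = 35.9 km; Σt_2 = 25.5 km; Σ(ρt)_1 = 99214; Σ(ρt)_2 = 73185 (in km·kg/m³).
e = (35.9 − 25.5) − (99214 − 73185) / 3220 = 2.32 km.

2.32 km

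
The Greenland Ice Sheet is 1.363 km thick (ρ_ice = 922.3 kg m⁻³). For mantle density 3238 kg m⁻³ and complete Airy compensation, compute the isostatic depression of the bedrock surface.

Balancing pressure at the compensation depth: the ice load ρ_ice t is balanced by mantle displaced below, ρ_m s.
s = t ρ_ice / ρ_m = 1.363 km × 922.3/3238 = 0.388 km.

0.388 km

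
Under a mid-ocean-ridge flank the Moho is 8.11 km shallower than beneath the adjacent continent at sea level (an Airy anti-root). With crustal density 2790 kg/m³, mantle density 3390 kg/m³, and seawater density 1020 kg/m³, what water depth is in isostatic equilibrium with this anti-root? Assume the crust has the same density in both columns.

2.75 km

Replacing a thickness d of crust by seawater at the top must be balanced by replacing crust with mantle at the base: d (ρ_c − ρ_w) = a (ρ_m − ρ_c).
d = a (ρ_m − ρ_c)/(ρ_c − ρ_w) = 8.11 km × 600/1770 = 2.75 km.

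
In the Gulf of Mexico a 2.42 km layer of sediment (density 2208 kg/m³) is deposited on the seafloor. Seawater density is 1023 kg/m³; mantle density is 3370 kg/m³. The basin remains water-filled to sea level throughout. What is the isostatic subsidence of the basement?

1.22 km

Submarine loading: the sediment displaces seawater, and the subsidence is in turn flooded, so s (ρ_m − ρ_w) = t (ρ_sed − ρ_w).
s = 2.42 km × (2208 − 1023) / (3370 − 1023) = 1.22 km.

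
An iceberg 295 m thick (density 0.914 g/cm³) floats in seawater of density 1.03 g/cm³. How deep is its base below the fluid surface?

262 m

Draft d = t ρ_obj/ρ_fluid = 295 m × 0.914/1.03 = 262 m.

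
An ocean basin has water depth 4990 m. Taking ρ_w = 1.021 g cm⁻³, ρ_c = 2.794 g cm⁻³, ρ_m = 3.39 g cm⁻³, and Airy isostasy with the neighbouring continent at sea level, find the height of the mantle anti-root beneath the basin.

By Archimedes' principle applied to the lithosphere: replacing crust with seawater at the top is compensated by replacing crust with mantle at the base: d (ρ_c − ρ_w) = a (ρ_m − ρ_c).
a = d (ρ_c − ρ_w)/(ρ_m − ρ_c) = 4990 m × 1.773/0.596 = 14800 m.

14800 m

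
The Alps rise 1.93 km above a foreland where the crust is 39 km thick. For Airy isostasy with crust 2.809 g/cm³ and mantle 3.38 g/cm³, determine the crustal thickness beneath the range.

50.4 km

Root depth r = h ρ_c / (ρ_m − ρ_c) = 1.93 km × 2.809 / 0.571 = 9.495 km.
Total thickness = T + h + r = 39 km + 1.93 km + 9.495 km = 50.4 km.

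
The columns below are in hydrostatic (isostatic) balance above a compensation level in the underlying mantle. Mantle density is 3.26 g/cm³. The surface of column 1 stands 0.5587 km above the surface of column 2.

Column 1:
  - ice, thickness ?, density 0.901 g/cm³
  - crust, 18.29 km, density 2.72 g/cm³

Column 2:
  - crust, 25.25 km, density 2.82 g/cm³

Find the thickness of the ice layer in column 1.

Take the compensation level at the base of the deeper column (depth z_c below the surface of column 1) and equate Σ ρ_i t_i down to z_c; mantle fills any gap and the z_c terms cancel.
Column 1: x×0.901 + 18.29×2.72 + (z_c − 18.29 − x)×3.26
Column 2: 0.5587×0 + 25.25×2.82 + (z_c − 0.5587 − 25.25)×3.26
The z_c×3.26 term appears on both sides and cancels. Collect the known terms of each column as K = Σ(ρt)_known − 3.26 × (depth of known layers): K_1 = 49.7488 − 3.26×18.29 = −9.8766; K_2 = 71.205 − 3.26×(0.5587 + 25.25) = −12.931362.
Balance: K_1 − x×(3.26 − 0.901) = K_2, so x = (K_1 − K_2)/(3.26 − 0.901) = 3.05476/2.359 = 1.29 km.

1.29 km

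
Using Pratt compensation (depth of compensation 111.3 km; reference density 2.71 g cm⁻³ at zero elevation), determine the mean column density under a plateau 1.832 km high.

2.67 g cm⁻³

Pratt balance: ρ_ref D = ρ (D + h).
ρ = ρ_ref D/(D + h) = 2.71 × 111.3 km/(111.3 km + 1.832 km) = 2.67 g cm⁻³.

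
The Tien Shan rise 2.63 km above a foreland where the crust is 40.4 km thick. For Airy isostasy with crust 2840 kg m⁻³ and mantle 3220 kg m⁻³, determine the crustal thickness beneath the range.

62.7 km

Root depth r = h ρ_c / (ρ_m − ρ_c) = 2.63 km × 2840 / 380 = 19.66 km.
Total thickness = T + h + r = 40.4 km + 2.63 km + 19.66 km = 62.7 km.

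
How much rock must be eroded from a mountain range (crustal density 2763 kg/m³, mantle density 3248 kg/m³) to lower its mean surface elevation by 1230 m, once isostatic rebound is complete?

8240 m

Net drop Δ = e − u = e − e ρ_c/ρ_m = e (ρ_m − ρ_c)/ρ_m.
e = Δ ρ_m/(ρ_m − ρ_c) = 1230 m × 3248/485 = 8240 m.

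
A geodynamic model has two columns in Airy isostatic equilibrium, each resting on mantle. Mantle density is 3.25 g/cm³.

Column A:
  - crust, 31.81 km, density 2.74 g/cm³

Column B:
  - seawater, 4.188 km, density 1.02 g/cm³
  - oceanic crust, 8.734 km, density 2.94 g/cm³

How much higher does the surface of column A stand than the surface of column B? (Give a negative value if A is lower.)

For any compensation level in the mantle, the mantle terms cancel and isostasy reduces to e = (Σt_A − Σt_B) − (Σ(ρt)_A − Σ(ρt)_B) / ρ_m.
Σt_A = 31.81 km; Σt_B = 12.922 km; Σ(ρt)_A = 87.1594; Σ(ρt)_B = 29.94972 (in km·g/cm³).
e = (31.81 − 12.922) − (87.1594 − 29.94972) / 3.25 = 1.29 km.

1.29 km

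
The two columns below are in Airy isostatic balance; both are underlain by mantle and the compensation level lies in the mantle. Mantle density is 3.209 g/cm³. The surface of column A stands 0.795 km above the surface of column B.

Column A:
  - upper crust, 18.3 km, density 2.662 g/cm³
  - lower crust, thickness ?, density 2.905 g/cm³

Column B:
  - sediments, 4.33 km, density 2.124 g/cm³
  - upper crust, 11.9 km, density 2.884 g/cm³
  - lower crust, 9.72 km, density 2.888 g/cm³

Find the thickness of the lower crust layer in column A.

Take the compensation level at the base of the deeper column (depth z_c below the surface of column A) and equate Σ ρ_i t_i down to z_c; mantle fills any gap and the z_c terms cancel.
Column A: 18.3×2.662 + x×2.905 + (z_c − 18.3 − x)×3.209
Column B: 0.795×0 + 4.33×2.124 + 11.9×2.884 + 9.72×2.888 + (z_c − 0.795 − 25.95)×3.209
The z_c×3.209 term appears on both sides and cancels. Collect the known terms of each column as K = Σ(ρt)_known − 3.209 × (depth of known layers): K_A = 48.7146 − 3.209×18.3 = −10.0101; K_B = 71.58788 − 3.209×(0.795 + 25.95) = −14.236825.
Balance: K_A − x×(3.209 − 2.905) = K_B, so x = (K_A − K_B)/(3.209 − 2.905) = 4.22673/0.304 = 13.9 km.

13.9 km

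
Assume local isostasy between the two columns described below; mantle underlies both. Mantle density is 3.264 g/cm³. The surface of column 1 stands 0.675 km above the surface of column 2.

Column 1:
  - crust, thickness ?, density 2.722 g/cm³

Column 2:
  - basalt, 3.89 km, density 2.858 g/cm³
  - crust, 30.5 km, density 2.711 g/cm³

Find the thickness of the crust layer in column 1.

Take the compensation level at the base of the deeper column (depth z_c below the surface of column 1) and equate Σ ρ_i t_i down to z_c; mantle fills any gap and the z_c terms cancel.
Column 1: x×2.722 + (z_c − 0 − x)×3.264
Column 2: 0.675×0 + 3.89×2.858 + 30.5×2.711 + (z_c − 0.675 − 34.39)×3.264
The z_c×3.264 term appears on both sides and cancels. Collect the known terms of each column as K = Σ(ρt)_known − 3.264 × (depth of known layers): K_1 = 0 − 3.264×0 = 0; K_2 = 93.80312 − 3.264×(0.675 + 34.39) = −20.64904.
Balance: K_1 − x×(3.264 − 2.722) = K_2, so x = (K_1 − K_2)/(3.264 − 2.722) = 20.649/0.542 = 38.1 km.

38.1 km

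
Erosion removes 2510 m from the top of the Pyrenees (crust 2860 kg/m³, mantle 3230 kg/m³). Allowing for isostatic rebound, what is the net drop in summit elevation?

288 m

Rebound u = e ρ_c/ρ_m = 2510 m × 2860/3230 = 2222 m.
Net surface drop = e − u = 2510 m − 2222 m = e (ρ_m − ρ_c)/ρ_m = 288 m.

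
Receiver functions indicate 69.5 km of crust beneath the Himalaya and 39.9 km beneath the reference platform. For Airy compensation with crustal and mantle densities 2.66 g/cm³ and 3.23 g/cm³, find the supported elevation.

5.22 km

Excess crust Δ = 69.5 km − 39.9 km = 29.6 km, split between elevation h and root r with h + r = Δ.
Airy balance ρ_c h = (ρ_m − ρ_c) r gives r = h ρ_c/(ρ_m − ρ_c), so h (1 + ρ_c/(ρ_m − ρ_c)) = Δ, i.e. h = Δ (ρ_m − ρ_c)/ρ_m.
h = 29.6 km × 0.57/3.23 = 5.22 km.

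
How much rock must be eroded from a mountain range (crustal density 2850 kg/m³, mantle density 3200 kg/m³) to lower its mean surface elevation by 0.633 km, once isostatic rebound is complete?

5.79 km

Net drop Δ = e − u = e − e ρ_c/ρ_m = e (ρ_m − ρ_c)/ρ_m.
e = Δ ρ_m/(ρ_m − ρ_c) = 0.633 km × 3200/350 = 5.79 km.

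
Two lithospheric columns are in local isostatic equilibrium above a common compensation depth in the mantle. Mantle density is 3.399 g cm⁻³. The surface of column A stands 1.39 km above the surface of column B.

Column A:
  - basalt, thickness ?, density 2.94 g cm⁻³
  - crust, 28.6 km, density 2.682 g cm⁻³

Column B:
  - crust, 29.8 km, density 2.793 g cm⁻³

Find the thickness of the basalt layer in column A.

4.96 km

Take the compensation level at the base of the deeper column (depth z_c below the surface of column A) and equate Σ ρ_i t_i down to z_c; mantle fills any gap and the z_c terms cancel.
Column A: x×2.94 + 28.6×2.682 + (z_c − 28.6 − x)×3.399
Column B: 1.39×0 + 29.8×2.793 + (z_c − 1.39 − 29.8)×3.399
The z_c×3.399 term appears on both sides and cancels. Collect the known terms of each column as K = Σ(ρt)_known − 3.399 × (depth of known layers): K_A = 76.7052 − 3.399×28.6 = −20.5062; K_B = 83.2314 − 3.399×(1.39 + 29.8) = −22.78341.
Balance: K_A − x×(3.399 − 2.94) = K_B, so x = (K_A − K_B)/(3.399 − 2.94) = 2.27721/0.459 = 4.96 km.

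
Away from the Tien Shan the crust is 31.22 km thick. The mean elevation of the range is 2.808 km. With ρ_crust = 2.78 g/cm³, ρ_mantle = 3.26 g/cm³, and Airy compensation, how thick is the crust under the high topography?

Root depth r = h ρ_c / (ρ_m − ρ_c) = 2.808 km × 2.78 / 0.48 = 16.26 km.
Total thickness = T + h + r = 31.22 km + 2.808 km + 16.26 km = 50.3 km.

50.3 km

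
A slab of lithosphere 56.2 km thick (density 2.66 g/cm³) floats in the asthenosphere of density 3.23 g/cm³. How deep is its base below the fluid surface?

46.3 km

Draft d = t ρ_obj/ρ_fluid = 56.2 km × 2.66/3.23 = 46.3 km.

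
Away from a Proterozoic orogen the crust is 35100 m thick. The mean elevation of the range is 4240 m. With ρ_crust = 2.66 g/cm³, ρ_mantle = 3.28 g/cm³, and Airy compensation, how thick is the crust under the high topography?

57500 m

Root depth r = h ρ_c / (ρ_m − ρ_c) = 4240 m × 2.66 / 0.62 = 18190 m.
Total thickness = T + h + r = 35100 m + 4240 m + 18190 m = 57500 m.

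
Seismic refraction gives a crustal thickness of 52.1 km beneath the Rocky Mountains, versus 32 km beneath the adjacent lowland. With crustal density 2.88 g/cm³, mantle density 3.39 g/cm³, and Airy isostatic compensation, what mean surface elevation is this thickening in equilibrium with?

Excess crust Δ = 52.1 km − 32 km = 20.1 km, split between elevation h and root r with h + r = Δ.
Airy balance ρ_c h = (ρ_m − ρ_c) r gives r = h ρ_c/(ρ_m − ρ_c), so h (1 + ρ_c/(ρ_m − ρ_c)) = Δ, i.e. h = Δ (ρ_m − ρ_c)/ρ_m.
h = 20.1 km × 0.51/3.39 = 3.02 km.

3.02 km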